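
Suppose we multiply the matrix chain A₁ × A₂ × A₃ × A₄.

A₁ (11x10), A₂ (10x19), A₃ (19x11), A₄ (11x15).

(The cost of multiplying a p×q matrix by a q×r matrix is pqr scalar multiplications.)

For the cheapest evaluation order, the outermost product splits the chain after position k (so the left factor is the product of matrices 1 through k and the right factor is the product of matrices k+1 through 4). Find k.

Adjacent pairs: A₁A₂ = 11·10·19 = 2090; A₂A₃ = 10·19·11 = 2090; A₃A₄ = 19·11·15 = 3135.
Length 3: A₁..A₃: k=1: 0+2090+11·10·11=3300; k=2: 2090+0+11·19·11=4389 → min 3300 | A₂..A₄: k=2: 0+3135+10·19·15=5985; k=3: 2090+0+10·11·15=3740 → min 3740.
Top-level splits: k=1: (A₁..A₁)·(A₂..A₄) → 0+3740+11·10·15 = 5390; k=2: (A₁..A₂)·(A₃..A₄) → 2090+3135+11·19·15 = 8360; k=3: (A₁..A₃)·(A₄..A₄) → 3300+0+11·11·15 = 5115.
Best split is after A₃, i.e. k = 3.

3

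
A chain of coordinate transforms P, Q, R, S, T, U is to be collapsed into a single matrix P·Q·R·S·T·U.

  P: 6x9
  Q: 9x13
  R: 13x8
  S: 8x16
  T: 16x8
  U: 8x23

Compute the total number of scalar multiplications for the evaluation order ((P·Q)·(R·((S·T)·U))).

(P·Q): 6×9 by 9×13 → 6×13, cost 6·9·13 = 702
(S·T): 8×16 by 16×8 → 8×8, cost 8·16·8 = 1024
((S·T)·U): 8×8 by 8×23 → 8×23, cost 8·8·23 = 1472; cumulative 2496
(R·((S·T)·U)): 13×8 by 8×23 → 13×23, cost 13·8·23 = 2392; cumulative 4888
((P·Q)·(R·((S·T)·U))): 6×13 by 13×23 → 6×23, cost 6·13·23 = 1794; cumulative 7384
Total: 7384 scalar multiplications.

7384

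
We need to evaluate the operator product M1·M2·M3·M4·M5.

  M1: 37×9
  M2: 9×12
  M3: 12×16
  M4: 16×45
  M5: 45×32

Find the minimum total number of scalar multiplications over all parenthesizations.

31824

Adjacent pairs: M1M2 = 37·9·12 = 3996; M2M3 = 9·12·16 = 1728; M3M4 = 12·16·45 = 8640; M4M5 = 16·45·32 = 23040.
Length 3: M1..M3: k=1: 0+1728+37·9·16=7056; k=2: 3996+0+37·12·16=11100 → min 7056 | M2..M4: k=2: 0+8640+9·12·45=13500; k=3: 1728+0+9·16·45=8208 → min 8208 | M3..M5: k=3: 0+23040+12·16·32=29184; k=4: 8640+0+12·45·32=25920 → min 25920.
Length 4: M1..M4: k=1: 0+8208+37·9·45=23193; k=2: 3996+8640+37·12·45=32616; k=3: 7056+0+37·16·45=33696 → min 23193 | M2..M5: k=2: 0+25920+9·12·32=29376; k=3: 1728+23040+9·16·32=29376; k=4: 8208+0+9·45·32=21168 → min 21168.
Length 5: M1..M5: k=1: 0+21168+37·9·32=31824; k=2: 3996+25920+37·12·32=44124; k=3: 7056+23040+37·16·32=49040; k=4: 23193+0+37·45·32=76473 → min 31824.
Optimal order: (M1·(((M2·M3)·M4)·M5)) with cost 31824.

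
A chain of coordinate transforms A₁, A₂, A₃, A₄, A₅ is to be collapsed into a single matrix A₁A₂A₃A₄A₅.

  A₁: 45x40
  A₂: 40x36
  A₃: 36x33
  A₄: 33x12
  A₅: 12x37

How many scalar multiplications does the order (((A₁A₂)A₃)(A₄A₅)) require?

(A₁A₂): 45×40 by 40×36 → 45×36, cost 45·40·36 = 64800
((A₁A₂)A₃): 45×36 by 36×33 → 45×33, cost 45·36·33 = 53460; cumulative 118260
(A₄A₅): 33×12 by 12×37 → 33×37, cost 33·12·37 = 14652
(((A₁A₂)A₃)(A₄A₅)): 45×33 by 33×37 → 45×37, cost 45·33·37 = 54945; cumulative 187857
Total: 187857 scalar multiplications.

187857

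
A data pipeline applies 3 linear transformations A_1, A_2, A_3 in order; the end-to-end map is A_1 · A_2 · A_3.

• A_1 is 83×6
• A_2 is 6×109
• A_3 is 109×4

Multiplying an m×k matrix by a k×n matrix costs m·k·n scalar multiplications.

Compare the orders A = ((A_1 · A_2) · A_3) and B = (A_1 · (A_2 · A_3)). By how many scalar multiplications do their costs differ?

85862

Order A = ((A_1 · A_2) · A_3): (A_1 · A_2): 83×6 by 6×109 → 83×109, cost 83·6·109 = 54282; ((A_1 · A_2) · A_3): 83×109 by 109×4 → 83×4, cost 83·109·4 = 36188; cumulative 90470. Total 90470.
Order B = (A_1 · (A_2 · A_3)): (A_2 · A_3): 6×109 by 109×4 → 6×4, cost 6·109·4 = 2616; (A_1 · (A_2 · A_3)): 83×6 by 6×4 → 83×4, cost 83·6·4 = 1992; cumulative 4608. Total 4608.
Difference: |90470 − 4608| = 85862.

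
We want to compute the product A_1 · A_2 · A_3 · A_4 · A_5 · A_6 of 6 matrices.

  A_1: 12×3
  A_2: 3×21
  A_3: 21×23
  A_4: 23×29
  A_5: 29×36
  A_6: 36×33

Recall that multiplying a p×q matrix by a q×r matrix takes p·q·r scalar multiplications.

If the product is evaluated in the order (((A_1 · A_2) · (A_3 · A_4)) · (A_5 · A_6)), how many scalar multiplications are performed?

68007

(A_1 · A_2): 12×3 by 3×21 → 12×21, cost 12·3·21 = 756
(A_3 · A_4): 21×23 by 23×29 → 21×29, cost 21·23·29 = 14007
((A_1 · A_2) · (A_3 · A_4)): 12×21 by 21×29 → 12×29, cost 12·21·29 = 7308; cumulative 22071
(A_5 · A_6): 29×36 by 36×33 → 29×33, cost 29·36·33 = 34452
(((A_1 · A_2) · (A_3 · A_4)) · (A_5 · A_6)): 12×29 by 29×33 → 12×33, cost 12·29·33 = 11484; cumulative 68007
Total: 68007 scalar multiplications.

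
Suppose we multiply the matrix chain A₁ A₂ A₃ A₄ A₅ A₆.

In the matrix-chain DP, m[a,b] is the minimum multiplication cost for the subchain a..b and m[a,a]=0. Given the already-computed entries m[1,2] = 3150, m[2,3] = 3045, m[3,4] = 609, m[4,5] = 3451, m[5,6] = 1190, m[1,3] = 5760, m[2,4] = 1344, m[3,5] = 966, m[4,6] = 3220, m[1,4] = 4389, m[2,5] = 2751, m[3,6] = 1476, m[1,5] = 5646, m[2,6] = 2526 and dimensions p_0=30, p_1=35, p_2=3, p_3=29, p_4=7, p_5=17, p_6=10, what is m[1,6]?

5526

m[1,6] = min over k∈[1,5] of m[1,k]+m[k+1,6]+p_{0}·p_k·p_{6}.
k=1: 0 + 2526 + 30·35·10 = 13026; k=2: 3150 + 1476 + 30·3·10 = 5526; k=3: 5760 + 3220 + 30·29·10 = 17680; k=4: 4389 + 1190 + 30·7·10 = 7679; k=5: 5646 + 0 + 30·17·10 = 10746.
Minimum: 5526 at k=2.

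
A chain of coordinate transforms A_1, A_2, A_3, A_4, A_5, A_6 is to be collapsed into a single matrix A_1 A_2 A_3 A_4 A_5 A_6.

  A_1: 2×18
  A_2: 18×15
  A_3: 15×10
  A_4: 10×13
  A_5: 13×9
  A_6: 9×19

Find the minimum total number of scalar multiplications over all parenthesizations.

1676

Adjacent pairs: A_1A_2 = 2·18·15 = 540; A_2A_3 = 18·15·10 = 2700; A_3A_4 = 15·10·13 = 1950; A_4A_5 = 10·13·9 = 1170; A_5A_6 = 13·9·19 = 2223.
Length 3: A_1..A_3: k=1: 0+2700+2·18·10=3060; k=2: 540+0+2·15·10=840 → min 840 | A_2..A_4: k=2: 0+1950+18·15·13=5460; k=3: 2700+0+18·10·13=5040 → min 5040 | A_3..A_5: k=3: 0+1170+15·10·9=2520; k=4: 1950+0+15·13·9=3705 → min 2520 | A_4..A_6: k=4: 0+2223+10·13·19=4693; k=5: 1170+0+10·9·19=2880 → min 2880.
Length 4: A_1..A_4: k=1: 0+5040+2·18·13=5508; k=2: 540+1950+2·15·13=2880; k=3: 840+0+2·10·13=1100 → min 1100 | A_2..A_5: k=2: 0+2520+18·15·9=4950; k=3: 2700+1170+18·10·9=5490; k=4: 5040+0+18·13·9=7146 → min 4950 | A_3..A_6: k=3: 0+2880+15·10·19=5730; k=4: 1950+2223+15·13·19=7878; k=5: 2520+0+15·9·19=5085 → min 5085.
Length 5: A_1..A_5: k=1: 0+4950+2·18·9=5274; k=2: 540+2520+2·15·9=3330; k=3: 840+1170+2·10·9=2190; k=4: 1100+0+2·13·9=1334 → min 1334 | A_2..A_6: k=2: 0+5085+18·15·19=10215; k=3: 2700+2880+18·10·19=9000; k=4: 5040+2223+18·13·19=11709; k=5: 4950+0+18·9·19=8028 → min 8028.
Length 6: A_1..A_6: k=1: 0+8028+2·18·19=8712; k=2: 540+5085+2·15·19=6195; k=3: 840+2880+2·10·19=4100; k=4: 1100+2223+2·13·19=3817; k=5: 1334+0+2·9·19=1676 → min 1676.
Optimal order: (((((A_1 A_2) A_3) A_4) A_5) A_6) with cost 1676.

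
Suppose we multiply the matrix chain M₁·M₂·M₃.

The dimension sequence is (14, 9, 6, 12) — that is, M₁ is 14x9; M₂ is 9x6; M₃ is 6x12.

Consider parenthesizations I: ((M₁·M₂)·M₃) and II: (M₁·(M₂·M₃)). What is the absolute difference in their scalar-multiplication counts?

Order I = ((M₁·M₂)·M₃): (M₁·M₂): 14×9 by 9×6 → 14×6, cost 14·9·6 = 756; ((M₁·M₂)·M₃): 14×6 by 6×12 → 14×12, cost 14·6·12 = 1008; cumulative 1764. Total 1764.
Order II = (M₁·(M₂·M₃)): (M₂·M₃): 9×6 by 6×12 → 9×12, cost 9·6·12 = 648; (M₁·(M₂·M₃)): 14×9 by 9×12 → 14×12, cost 14·9·12 = 1512; cumulative 2160. Total 2160.
Difference: |1764 − 2160| = 396.

396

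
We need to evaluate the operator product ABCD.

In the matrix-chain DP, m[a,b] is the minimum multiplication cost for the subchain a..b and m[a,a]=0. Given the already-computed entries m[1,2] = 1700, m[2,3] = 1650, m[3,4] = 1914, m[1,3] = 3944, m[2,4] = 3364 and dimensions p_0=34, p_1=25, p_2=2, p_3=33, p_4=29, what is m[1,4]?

m[1,4] = min over k∈[1,3] of m[1,k]+m[k+1,4]+p_{0}·p_k·p_{4}.
k=1: 0 + 3364 + 34·25·29 = 28014; k=2: 1700 + 1914 + 34·2·29 = 5586; k=3: 3944 + 0 + 34·33·29 = 36482.
Minimum: 5586 at k=2.

5586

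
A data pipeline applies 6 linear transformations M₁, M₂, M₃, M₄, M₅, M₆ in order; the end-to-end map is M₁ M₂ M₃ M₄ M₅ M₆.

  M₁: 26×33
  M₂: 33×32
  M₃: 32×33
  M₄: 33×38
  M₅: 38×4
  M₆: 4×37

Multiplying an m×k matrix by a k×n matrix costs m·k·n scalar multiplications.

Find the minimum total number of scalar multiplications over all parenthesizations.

Adjacent pairs: M₁M₂ = 26·33·32 = 27456; M₂M₃ = 33·32·33 = 34848; M₃M₄ = 32·33·38 = 40128; M₄M₅ = 33·38·4 = 5016; M₅M₆ = 38·4·37 = 5624.
Length 3: M₁..M₃: k=1: 0+34848+26·33·33=63162; k=2: 27456+0+26·32·33=54912 → min 54912 | M₂..M₄: k=2: 0+40128+33·32·38=80256; k=3: 34848+0+33·33·38=76230 → min 76230 | M₃..M₅: k=3: 0+5016+32·33·4=9240; k=4: 40128+0+32·38·4=44992 → min 9240 | M₄..M₆: k=4: 0+5624+33·38·37=52022; k=5: 5016+0+33·4·37=9900 → min 9900.
Length 4: M₁..M₄: k=1: 0+76230+26·33·38=108834; k=2: 27456+40128+26·32·38=99200; k=3: 54912+0+26·33·38=87516 → min 87516 | M₂..M₅: k=2: 0+9240+33·32·4=13464; k=3: 34848+5016+33·33·4=44220; k=4: 76230+0+33·38·4=81246 → min 13464 | M₃..M₆: k=3: 0+9900+32·33·37=48972; k=4: 40128+5624+32·38·37=90744; k=5: 9240+0+32·4·37=13976 → min 13976.
Length 5: M₁..M₅: k=1: 0+13464+26·33·4=16896; k=2: 27456+9240+26·32·4=40024; k=3: 54912+5016+26·33·4=63360; k=4: 87516+0+26·38·4=91468 → min 16896 | M₂..M₆: k=2: 0+13976+33·32·37=53048; k=3: 34848+9900+33·33·37=85041; k=4: 76230+5624+33·38·37=128252; k=5: 13464+0+33·4·37=18348 → min 18348.
Length 6: M₁..M₆: k=1: 0+18348+26·33·37=50094; k=2: 27456+13976+26·32·37=72216; k=3: 54912+9900+26·33·37=96558; k=4: 87516+5624+26·38·37=129696; k=5: 16896+0+26·4·37=20744 → min 20744.
Optimal order: ((M₁ (M₂ (M₃ (M₄ M₅)))) M₆) with cost 20744.

20744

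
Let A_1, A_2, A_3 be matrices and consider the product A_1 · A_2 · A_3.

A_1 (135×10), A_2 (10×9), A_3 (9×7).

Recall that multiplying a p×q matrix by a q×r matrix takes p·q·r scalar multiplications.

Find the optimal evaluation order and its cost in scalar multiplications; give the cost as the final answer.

(A_1 · (A_2 · A_3)): cost 10080.
((A_1 · A_2) · A_3): cost 20655.
Optimal: (A_1 · (A_2 · A_3)) with cost 10080.

10080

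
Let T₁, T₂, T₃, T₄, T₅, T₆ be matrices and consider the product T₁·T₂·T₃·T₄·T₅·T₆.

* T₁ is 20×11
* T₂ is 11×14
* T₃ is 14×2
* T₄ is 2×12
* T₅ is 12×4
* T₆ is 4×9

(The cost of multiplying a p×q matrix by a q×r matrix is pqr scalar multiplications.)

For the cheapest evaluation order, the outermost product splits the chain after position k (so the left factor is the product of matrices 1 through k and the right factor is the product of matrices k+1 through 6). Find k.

3

Adjacent pairs: T₁T₂ = 20·11·14 = 3080; T₂T₃ = 11·14·2 = 308; T₃T₄ = 14·2·12 = 336; T₄T₅ = 2·12·4 = 96; T₅T₆ = 12·4·9 = 432.
Length 3: T₁..T₃: k=1: 0+308+20·11·2=748; k=2: 3080+0+20·14·2=3640 → min 748 | T₂..T₄: k=2: 0+336+11·14·12=2184; k=3: 308+0+11·2·12=572 → min 572 | T₃..T₅: k=3: 0+96+14·2·4=208; k=4: 336+0+14·12·4=1008 → min 208 | T₄..T₆: k=4: 0+432+2·12·9=648; k=5: 96+0+2·4·9=168 → min 168.
Length 4: T₁..T₄: k=1: 0+572+20·11·12=3212; k=2: 3080+336+20·14·12=6776; k=3: 748+0+20·2·12=1228 → min 1228 | T₂..T₅: k=2: 0+208+11·14·4=824; k=3: 308+96+11·2·4=492; k=4: 572+0+11·12·4=1100 → min 492 | T₃..T₆: k=3: 0+168+14·2·9=420; k=4: 336+432+14·12·9=2280; k=5: 208+0+14·4·9=712 → min 420.
Length 5: T₁..T₅: k=1: 0+492+20·11·4=1372; k=2: 3080+208+20·14·4=4408; k=3: 748+96+20·2·4=1004; k=4: 1228+0+20·12·4=2188 → min 1004 | T₂..T₆: k=2: 0+420+11·14·9=1806; k=3: 308+168+11·2·9=674; k=4: 572+432+11·12·9=2192; k=5: 492+0+11·4·9=888 → min 674.
Top-level splits: k=1: (T₁..T₁)·(T₂..T₆) → 0+674+20·11·9 = 2654; k=2: (T₁..T₂)·(T₃..T₆) → 3080+420+20·14·9 = 6020; k=3: (T₁..T₃)·(T₄..T₆) → 748+168+20·2·9 = 1276; k=4: (T₁..T₄)·(T₅..T₆) → 1228+432+20·12·9 = 3820; k=5: (T₁..T₅)·(T₆..T₆) → 1004+0+20·4·9 = 1724.
Best split is after T₃, i.e. k = 3.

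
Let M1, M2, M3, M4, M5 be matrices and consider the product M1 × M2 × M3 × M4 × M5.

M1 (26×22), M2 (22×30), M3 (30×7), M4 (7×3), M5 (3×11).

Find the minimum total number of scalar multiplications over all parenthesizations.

5184

Adjacent pairs: M1M2 = 26·22·30 = 17160; M2M3 = 22·30·7 = 4620; M3M4 = 30·7·3 = 630; M4M5 = 7·3·11 = 231.
Length 3: M1..M3: k=1: 0+4620+26·22·7=8624; k=2: 17160+0+26·30·7=22620 → min 8624 | M2..M4: k=2: 0+630+22·30·3=2610; k=3: 4620+0+22·7·3=5082 → min 2610 | M3..M5: k=3: 0+231+30·7·11=2541; k=4: 630+0+30·3·11=1620 → min 1620.
Length 4: M1..M4: k=1: 0+2610+26·22·3=4326; k=2: 17160+630+26·30·3=20130; k=3: 8624+0+26·7·3=9170 → min 4326 | M2..M5: k=2: 0+1620+22·30·11=8880; k=3: 4620+231+22·7·11=6545; k=4: 2610+0+22·3·11=3336 → min 3336.
Length 5: M1..M5: k=1: 0+3336+26·22·11=9628; k=2: 17160+1620+26·30·11=27360; k=3: 8624+231+26·7·11=10857; k=4: 4326+0+26·3·11=5184 → min 5184.
Optimal order: ((M1 × (M2 × (M3 × M4))) × M5) with cost 5184.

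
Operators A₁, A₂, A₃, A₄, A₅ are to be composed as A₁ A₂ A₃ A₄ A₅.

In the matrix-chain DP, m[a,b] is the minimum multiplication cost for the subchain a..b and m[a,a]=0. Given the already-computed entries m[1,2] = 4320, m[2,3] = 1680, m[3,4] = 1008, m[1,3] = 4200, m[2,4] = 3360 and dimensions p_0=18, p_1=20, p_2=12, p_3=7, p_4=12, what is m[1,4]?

m[1,4] = min over k∈[1,3] of m[1,k]+m[k+1,4]+p_{0}·p_k·p_{4}.
k=1: 0 + 3360 + 18·20·12 = 7680; k=2: 4320 + 1008 + 18·12·12 = 7920; k=3: 4200 + 0 + 18·7·12 = 5712.
Minimum: 5712 at k=3.

5712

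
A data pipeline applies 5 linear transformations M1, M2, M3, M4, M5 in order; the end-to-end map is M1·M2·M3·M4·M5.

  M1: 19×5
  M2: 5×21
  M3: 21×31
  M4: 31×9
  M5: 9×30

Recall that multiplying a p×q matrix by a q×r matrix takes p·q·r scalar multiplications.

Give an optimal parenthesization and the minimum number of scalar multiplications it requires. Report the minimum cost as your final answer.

Adjacent pairs: M1M2 = 19·5·21 = 1995; M2M3 = 5·21·31 = 3255; M3M4 = 21·31·9 = 5859; M4M5 = 31·9·30 = 8370.
Length 3: M1..M3: k=1: 0+3255+19·5·31=6200; k=2: 1995+0+19·21·31=14364 → min 6200 | M2..M4: k=2: 0+5859+5·21·9=6804; k=3: 3255+0+5·31·9=4650 → min 4650 | M3..M5: k=3: 0+8370+21·31·30=27900; k=4: 5859+0+21·9·30=11529 → min 11529.
Length 4: M1..M4: k=1: 0+4650+19·5·9=5505; k=2: 1995+5859+19·21·9=11445; k=3: 6200+0+19·31·9=11501 → min 5505 | M2..M5: k=2: 0+11529+5·21·30=14679; k=3: 3255+8370+5·31·30=16275; k=4: 4650+0+5·9·30=6000 → min 6000.
Length 5: M1..M5: k=1: 0+6000+19·5·30=8850; k=2: 1995+11529+19·21·30=25494; k=3: 6200+8370+19·31·30=32240; k=4: 5505+0+19·9·30=10635 → min 8850.
Optimal parenthesization: (M1·(((M2·M3)·M4)·M5)) with cost 8850.

8850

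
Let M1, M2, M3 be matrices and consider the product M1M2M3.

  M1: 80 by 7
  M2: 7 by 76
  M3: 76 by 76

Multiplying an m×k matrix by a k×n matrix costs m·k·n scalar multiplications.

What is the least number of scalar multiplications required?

82992

Order (M1(M2M3)): (M2M3): 7×76 by 76×76 → 7×76, cost 7·76·76 = 40432; (M1(M2M3)): 80×7 by 7×76 → 80×76, cost 80·7·76 = 42560; cumulative 82992. Total 82992.
Order ((M1M2)M3): (M1M2): 80×7 by 7×76 → 80×76, cost 80·7·76 = 42560; ((M1M2)M3): 80×76 by 76×76 → 80×76, cost 80·76·76 = 462080; cumulative 504640. Total 504640.
Minimum: 82992.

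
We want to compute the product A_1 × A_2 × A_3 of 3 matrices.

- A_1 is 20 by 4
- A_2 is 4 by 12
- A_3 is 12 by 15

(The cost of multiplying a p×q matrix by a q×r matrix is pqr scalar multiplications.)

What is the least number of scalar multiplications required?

Order (A_1 × (A_2 × A_3)): (A_2 × A_3): 4×12 by 12×15 → 4×15, cost 4·12·15 = 720; (A_1 × (A_2 × A_3)): 20×4 by 4×15 → 20×15, cost 20·4·15 = 1200; cumulative 1920. Total 1920.
Order ((A_1 × A_2) × A_3): (A_1 × A_2): 20×4 by 4×12 → 20×12, cost 20·4·12 = 960; ((A_1 × A_2) × A_3): 20×12 by 12×15 → 20×15, cost 20·12·15 = 3600; cumulative 4560. Total 4560.
Minimum: 1920.

1920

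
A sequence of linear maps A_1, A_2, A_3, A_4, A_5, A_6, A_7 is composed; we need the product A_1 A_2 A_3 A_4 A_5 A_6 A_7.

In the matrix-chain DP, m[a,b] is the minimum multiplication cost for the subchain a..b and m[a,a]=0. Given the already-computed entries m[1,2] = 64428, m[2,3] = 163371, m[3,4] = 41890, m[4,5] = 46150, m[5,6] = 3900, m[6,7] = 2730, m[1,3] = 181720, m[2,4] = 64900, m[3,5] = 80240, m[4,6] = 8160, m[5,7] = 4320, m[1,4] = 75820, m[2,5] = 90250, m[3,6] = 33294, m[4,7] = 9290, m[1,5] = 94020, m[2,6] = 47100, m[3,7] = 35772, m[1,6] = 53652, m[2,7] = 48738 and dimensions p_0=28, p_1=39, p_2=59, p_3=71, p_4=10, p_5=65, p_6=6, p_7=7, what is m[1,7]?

54828

m[1,7] = min over k∈[1,6] of m[1,k]+m[k+1,7]+p_{0}·p_k·p_{7}.
k=1: 0 + 48738 + 28·39·7 = 56382; k=2: 64428 + 35772 + 28·59·7 = 111764; k=3: 181720 + 9290 + 28·71·7 = 204926; k=4: 75820 + 4320 + 28·10·7 = 82100; k=5: 94020 + 2730 + 28·65·7 = 109490; k=6: 53652 + 0 + 28·6·7 = 54828.
Minimum: 54828 at k=6.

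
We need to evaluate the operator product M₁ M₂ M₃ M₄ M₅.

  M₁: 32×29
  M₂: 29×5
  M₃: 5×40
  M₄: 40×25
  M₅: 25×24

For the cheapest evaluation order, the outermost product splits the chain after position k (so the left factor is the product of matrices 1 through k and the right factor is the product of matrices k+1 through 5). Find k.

Adjacent pairs: M₁M₂ = 32·29·5 = 4640; M₂M₃ = 29·5·40 = 5800; M₃M₄ = 5·40·25 = 5000; M₄M₅ = 40·25·24 = 24000.
Length 3: M₁..M₃: k=1: 0+5800+32·29·40=42920; k=2: 4640+0+32·5·40=11040 → min 11040 | M₂..M₄: k=2: 0+5000+29·5·25=8625; k=3: 5800+0+29·40·25=34800 → min 8625 | M₃..M₅: k=3: 0+24000+5·40·24=28800; k=4: 5000+0+5·25·24=8000 → min 8000.
Length 4: M₁..M₄: k=1: 0+8625+32·29·25=31825; k=2: 4640+5000+32·5·25=13640; k=3: 11040+0+32·40·25=43040 → min 13640 | M₂..M₅: k=2: 0+8000+29·5·24=11480; k=3: 5800+24000+29·40·24=57640; k=4: 8625+0+29·25·24=26025 → min 11480.
Top-level splits: k=1: (M₁..M₁)·(M₂..M₅) → 0+11480+32·29·24 = 33752; k=2: (M₁..M₂)·(M₃..M₅) → 4640+8000+32·5·24 = 16480; k=3: (M₁..M₃)·(M₄..M₅) → 11040+24000+32·40·24 = 65760; k=4: (M₁..M₄)·(M₅..M₅) → 13640+0+32·25·24 = 32840.
Best split is after M₂, i.e. k = 2.

2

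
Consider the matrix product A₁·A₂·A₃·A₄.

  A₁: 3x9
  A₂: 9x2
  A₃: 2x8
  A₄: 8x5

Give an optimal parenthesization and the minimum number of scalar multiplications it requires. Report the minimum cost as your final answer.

164

Adjacent pairs: A₁A₂ = 3·9·2 = 54; A₂A₃ = 9·2·8 = 144; A₃A₄ = 2·8·5 = 80.
Length 3: A₁..A₃: k=1: 0+144+3·9·8=360; k=2: 54+0+3·2·8=102 → min 102 | A₂..A₄: k=2: 0+80+9·2·5=170; k=3: 144+0+9·8·5=504 → min 170.
Length 4: A₁..A₄: k=1: 0+170+3·9·5=305; k=2: 54+80+3·2·5=164; k=3: 102+0+3·8·5=222 → min 164.
Optimal parenthesization: ((A₁·A₂)·(A₃·A₄)) with cost 164.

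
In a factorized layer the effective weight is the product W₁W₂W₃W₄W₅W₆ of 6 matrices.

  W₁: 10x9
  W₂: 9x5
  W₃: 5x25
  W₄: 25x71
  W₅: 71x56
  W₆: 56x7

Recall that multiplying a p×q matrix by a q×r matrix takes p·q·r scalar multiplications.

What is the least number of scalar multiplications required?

31515

Adjacent pairs: W₁W₂ = 10·9·5 = 450; W₂W₃ = 9·5·25 = 1125; W₃W₄ = 5·25·71 = 8875; W₄W₅ = 25·71·56 = 99400; W₅W₆ = 71·56·7 = 27832.
Length 3: W₁..W₃: k=1: 0+1125+10·9·25=3375; k=2: 450+0+10·5·25=1700 → min 1700 | W₂..W₄: k=2: 0+8875+9·5·71=12070; k=3: 1125+0+9·25·71=17100 → min 12070 | W₃..W₅: k=3: 0+99400+5·25·56=106400; k=4: 8875+0+5·71·56=28755 → min 28755 | W₄..W₆: k=4: 0+27832+25·71·7=40257; k=5: 99400+0+25·56·7=109200 → min 40257.
Length 4: W₁..W₄: k=1: 0+12070+10·9·71=18460; k=2: 450+8875+10·5·71=12875; k=3: 1700+0+10·25·71=19450 → min 12875 | W₂..W₅: k=2: 0+28755+9·5·56=31275; k=3: 1125+99400+9·25·56=113125; k=4: 12070+0+9·71·56=47854 → min 31275 | W₃..W₆: k=3: 0+40257+5·25·7=41132; k=4: 8875+27832+5·71·7=39192; k=5: 28755+0+5·56·7=30715 → min 30715.
Length 5: W₁..W₅: k=1: 0+31275+10·9·56=36315; k=2: 450+28755+10·5·56=32005; k=3: 1700+99400+10·25·56=115100; k=4: 12875+0+10·71·56=52635 → min 32005 | W₂..W₆: k=2: 0+30715+9·5·7=31030; k=3: 1125+40257+9·25·7=42957; k=4: 12070+27832+9·71·7=44375; k=5: 31275+0+9·56·7=34803 → min 31030.
Length 6: W₁..W₆: k=1: 0+31030+10·9·7=31660; k=2: 450+30715+10·5·7=31515; k=3: 1700+40257+10·25·7=43707; k=4: 12875+27832+10·71·7=45677; k=5: 32005+0+10·56·7=35925 → min 31515.
Optimal order: ((W₁W₂)(((W₃W₄)W₅)W₆)) with cost 31515.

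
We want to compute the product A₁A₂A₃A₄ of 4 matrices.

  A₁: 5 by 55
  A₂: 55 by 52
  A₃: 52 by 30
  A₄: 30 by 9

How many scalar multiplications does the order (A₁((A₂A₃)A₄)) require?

(A₂A₃): 55×52 by 52×30 → 55×30, cost 55·52·30 = 85800
((A₂A₃)A₄): 55×30 by 30×9 → 55×9, cost 55·30·9 = 14850; cumulative 100650
(A₁((A₂A₃)A₄)): 5×55 by 55×9 → 5×9, cost 5·55·9 = 2475; cumulative 103125
Total: 103125 scalar multiplications.

103125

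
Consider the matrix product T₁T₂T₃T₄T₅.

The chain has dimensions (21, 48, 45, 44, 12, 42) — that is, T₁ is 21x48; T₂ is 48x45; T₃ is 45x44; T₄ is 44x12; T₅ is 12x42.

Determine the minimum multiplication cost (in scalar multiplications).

Adjacent pairs: T₁T₂ = 21·48·45 = 45360; T₂T₃ = 48·45·44 = 95040; T₃T₄ = 45·44·12 = 23760; T₄T₅ = 44·12·42 = 22176.
Length 3: T₁..T₃: k=1: 0+95040+21·48·44=139392; k=2: 45360+0+21·45·44=86940 → min 86940 | T₂..T₄: k=2: 0+23760+48·45·12=49680; k=3: 95040+0+48·44·12=120384 → min 49680 | T₃..T₅: k=3: 0+22176+45·44·42=105336; k=4: 23760+0+45·12·42=46440 → min 46440.
Length 4: T₁..T₄: k=1: 0+49680+21·48·12=61776; k=2: 45360+23760+21·45·12=80460; k=3: 86940+0+21·44·12=98028 → min 61776 | T₂..T₅: k=2: 0+46440+48·45·42=137160; k=3: 95040+22176+48·44·42=205920; k=4: 49680+0+48·12·42=73872 → min 73872.
Length 5: T₁..T₅: k=1: 0+73872+21·48·42=116208; k=2: 45360+46440+21·45·42=131490; k=3: 86940+22176+21·44·42=147924; k=4: 61776+0+21·12·42=72360 → min 72360.
Optimal order: ((T₁(T₂(T₃T₄)))T₅) with cost 72360.

72360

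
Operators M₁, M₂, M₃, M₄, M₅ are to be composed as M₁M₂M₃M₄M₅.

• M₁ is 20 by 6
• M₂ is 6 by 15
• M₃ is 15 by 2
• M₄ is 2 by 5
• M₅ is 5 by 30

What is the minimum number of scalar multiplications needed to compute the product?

Adjacent pairs: M₁M₂ = 20·6·15 = 1800; M₂M₃ = 6·15·2 = 180; M₃M₄ = 15·2·5 = 150; M₄M₅ = 2·5·30 = 300.
Length 3: M₁..M₃: k=1: 0+180+20·6·2=420; k=2: 1800+0+20·15·2=2400 → min 420 | M₂..M₄: k=2: 0+150+6·15·5=600; k=3: 180+0+6·2·5=240 → min 240 | M₃..M₅: k=3: 0+300+15·2·30=1200; k=4: 150+0+15·5·30=2400 → min 1200.
Length 4: M₁..M₄: k=1: 0+240+20·6·5=840; k=2: 1800+150+20·15·5=3450; k=3: 420+0+20·2·5=620 → min 620 | M₂..M₅: k=2: 0+1200+6·15·30=3900; k=3: 180+300+6·2·30=840; k=4: 240+0+6·5·30=1140 → min 840.
Length 5: M₁..M₅: k=1: 0+840+20·6·30=4440; k=2: 1800+1200+20·15·30=12000; k=3: 420+300+20·2·30=1920; k=4: 620+0+20·5·30=3620 → min 1920.
Optimal order: ((M₁(M₂M₃))(M₄M₅)) with cost 1920.

1920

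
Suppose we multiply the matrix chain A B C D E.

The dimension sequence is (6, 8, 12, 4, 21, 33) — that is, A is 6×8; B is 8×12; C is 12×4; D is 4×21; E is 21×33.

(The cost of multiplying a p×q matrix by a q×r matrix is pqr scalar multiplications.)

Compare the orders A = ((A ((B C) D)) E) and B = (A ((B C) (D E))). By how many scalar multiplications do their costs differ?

Order A = ((A ((B C) D)) E): (B C): 8×12 by 12×4 → 8×4, cost 8·12·4 = 384; ((B C) D): 8×4 by 4×21 → 8×21, cost 8·4·21 = 672; cumulative 1056; (A ((B C) D)): 6×8 by 8×21 → 6×21, cost 6·8·21 = 1008; cumulative 2064; ((A ((B C) D)) E): 6×21 by 21×33 → 6×33, cost 6·21·33 = 4158; cumulative 6222. Total 6222.
Order B = (A ((B C) (D E))): (B C): 8×12 by 12×4 → 8×4, cost 8·12·4 = 384; (D E): 4×21 by 21×33 → 4×33, cost 4·21·33 = 2772; ((B C) (D E)): 8×4 by 4×33 → 8×33, cost 8·4·33 = 1056; cumulative 4212; (A ((B C) (D E))): 6×8 by 8×33 → 6×33, cost 6·8·33 = 1584; cumulative 5796. Total 5796.
Difference: |6222 − 5796| = 426.

426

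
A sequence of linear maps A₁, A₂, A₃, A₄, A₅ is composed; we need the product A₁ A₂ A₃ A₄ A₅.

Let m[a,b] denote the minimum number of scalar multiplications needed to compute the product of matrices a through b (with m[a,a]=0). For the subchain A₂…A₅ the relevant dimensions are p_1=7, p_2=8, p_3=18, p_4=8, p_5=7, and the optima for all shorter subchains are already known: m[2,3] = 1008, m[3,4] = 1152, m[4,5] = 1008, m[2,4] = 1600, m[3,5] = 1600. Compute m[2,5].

1992

m[2,5] = min over k∈[2,4] of m[2,k]+m[k+1,5]+p_{1}·p_k·p_{5}.
k=2: 0 + 1600 + 7·8·7 = 1992; k=3: 1008 + 1008 + 7·18·7 = 2898; k=4: 1600 + 0 + 7·8·7 = 1992.
Minimum: 1992 at k=2.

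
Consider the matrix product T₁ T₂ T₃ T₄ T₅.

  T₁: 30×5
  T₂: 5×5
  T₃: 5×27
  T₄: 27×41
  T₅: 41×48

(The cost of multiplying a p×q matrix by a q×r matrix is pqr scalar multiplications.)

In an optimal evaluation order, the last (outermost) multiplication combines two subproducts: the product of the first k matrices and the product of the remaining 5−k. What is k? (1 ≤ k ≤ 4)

Adjacent pairs: T₁T₂ = 30·5·5 = 750; T₂T₃ = 5·5·27 = 675; T₃T₄ = 5·27·41 = 5535; T₄T₅ = 27·41·48 = 53136.
Length 3: T₁..T₃: k=1: 0+675+30·5·27=4725; k=2: 750+0+30·5·27=4800 → min 4725 | T₂..T₄: k=2: 0+5535+5·5·41=6560; k=3: 675+0+5·27·41=6210 → min 6210 | T₃..T₅: k=3: 0+53136+5·27·48=59616; k=4: 5535+0+5·41·48=15375 → min 15375.
Length 4: T₁..T₄: k=1: 0+6210+30·5·41=12360; k=2: 750+5535+30·5·41=12435; k=3: 4725+0+30·27·41=37935 → min 12360 | T₂..T₅: k=2: 0+15375+5·5·48=16575; k=3: 675+53136+5·27·48=60291; k=4: 6210+0+5·41·48=16050 → min 16050.
Top-level splits: k=1: (T₁..T₁)·(T₂..T₅) → 0+16050+30·5·48 = 23250; k=2: (T₁..T₂)·(T₃..T₅) → 750+15375+30·5·48 = 23325; k=3: (T₁..T₃)·(T₄..T₅) → 4725+53136+30·27·48 = 96741; k=4: (T₁..T₄)·(T₅..T₅) → 12360+0+30·41·48 = 71400.
Best split is after T₁, i.e. k = 1.

1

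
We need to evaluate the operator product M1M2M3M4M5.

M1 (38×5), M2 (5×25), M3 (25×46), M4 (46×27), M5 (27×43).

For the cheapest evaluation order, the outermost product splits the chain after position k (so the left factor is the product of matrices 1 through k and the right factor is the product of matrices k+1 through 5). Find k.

1

Adjacent pairs: M1M2 = 38·5·25 = 4750; M2M3 = 5·25·46 = 5750; M3M4 = 25·46·27 = 31050; M4M5 = 46·27·43 = 53406.
Length 3: M1..M3: k=1: 0+5750+38·5·46=14490; k=2: 4750+0+38·25·46=48450 → min 14490 | M2..M4: k=2: 0+31050+5·25·27=34425; k=3: 5750+0+5·46·27=11960 → min 11960 | M3..M5: k=3: 0+53406+25·46·43=102856; k=4: 31050+0+25·27·43=60075 → min 60075.
Length 4: M1..M4: k=1: 0+11960+38·5·27=17090; k=2: 4750+31050+38·25·27=61450; k=3: 14490+0+38·46·27=61686 → min 17090 | M2..M5: k=2: 0+60075+5·25·43=65450; k=3: 5750+53406+5·46·43=69046; k=4: 11960+0+5·27·43=17765 → min 17765.
Top-level splits: k=1: (M1..M1)·(M2..M5) → 0+17765+38·5·43 = 25935; k=2: (M1..M2)·(M3..M5) → 4750+60075+38·25·43 = 105675; k=3: (M1..M3)·(M4..M5) → 14490+53406+38·46·43 = 143060; k=4: (M1..M4)·(M5..M5) → 17090+0+38·27·43 = 61208.
Best split is after M1, i.e. k = 1.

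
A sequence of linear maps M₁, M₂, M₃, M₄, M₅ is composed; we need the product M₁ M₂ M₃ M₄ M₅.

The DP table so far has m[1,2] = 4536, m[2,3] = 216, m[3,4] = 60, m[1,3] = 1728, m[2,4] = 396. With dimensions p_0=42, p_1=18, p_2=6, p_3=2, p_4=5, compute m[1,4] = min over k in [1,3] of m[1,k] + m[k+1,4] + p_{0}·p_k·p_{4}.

2148

m[1,4] = min over k∈[1,3] of m[1,k]+m[k+1,4]+p_{0}·p_k·p_{4}.
k=1: 0 + 396 + 42·18·5 = 4176; k=2: 4536 + 60 + 42·6·5 = 5856; k=3: 1728 + 0 + 42·2·5 = 2148.
Minimum: 2148 at k=3.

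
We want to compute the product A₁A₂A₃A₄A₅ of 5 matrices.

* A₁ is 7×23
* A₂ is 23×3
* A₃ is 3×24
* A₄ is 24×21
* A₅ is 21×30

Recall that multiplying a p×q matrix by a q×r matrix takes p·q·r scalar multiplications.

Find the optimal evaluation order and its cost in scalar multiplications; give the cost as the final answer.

4515

Adjacent pairs: A₁A₂ = 7·23·3 = 483; A₂A₃ = 23·3·24 = 1656; A₃A₄ = 3·24·21 = 1512; A₄A₅ = 24·21·30 = 15120.
Length 3: A₁..A₃: k=1: 0+1656+7·23·24=5520; k=2: 483+0+7·3·24=987 → min 987 | A₂..A₄: k=2: 0+1512+23·3·21=2961; k=3: 1656+0+23·24·21=13248 → min 2961 | A₃..A₅: k=3: 0+15120+3·24·30=17280; k=4: 1512+0+3·21·30=3402 → min 3402.
Length 4: A₁..A₄: k=1: 0+2961+7·23·21=6342; k=2: 483+1512+7·3·21=2436; k=3: 987+0+7·24·21=4515 → min 2436 | A₂..A₅: k=2: 0+3402+23·3·30=5472; k=3: 1656+15120+23·24·30=33336; k=4: 2961+0+23·21·30=17451 → min 5472.
Length 5: A₁..A₅: k=1: 0+5472+7·23·30=10302; k=2: 483+3402+7·3·30=4515; k=3: 987+15120+7·24·30=21147; k=4: 2436+0+7·21·30=6846 → min 4515.
Optimal parenthesization: ((A₁A₂)((A₃A₄)A₅)) with cost 4515.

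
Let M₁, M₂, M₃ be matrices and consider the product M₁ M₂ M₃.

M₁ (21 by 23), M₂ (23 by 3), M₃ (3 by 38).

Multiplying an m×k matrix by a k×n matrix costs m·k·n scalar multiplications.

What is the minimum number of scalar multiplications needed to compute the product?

3843

Order (M₁ (M₂ M₃)): (M₂ M₃): 23×3 by 3×38 → 23×38, cost 23·3·38 = 2622; (M₁ (M₂ M₃)): 21×23 by 23×38 → 21×38, cost 21·23·38 = 18354; cumulative 20976. Total 20976.
Order ((M₁ M₂) M₃): (M₁ M₂): 21×23 by 23×3 → 21×3, cost 21·23·3 = 1449; ((M₁ M₂) M₃): 21×3 by 3×38 → 21×38, cost 21·3·38 = 2394; cumulative 3843. Total 3843.
Minimum: 3843.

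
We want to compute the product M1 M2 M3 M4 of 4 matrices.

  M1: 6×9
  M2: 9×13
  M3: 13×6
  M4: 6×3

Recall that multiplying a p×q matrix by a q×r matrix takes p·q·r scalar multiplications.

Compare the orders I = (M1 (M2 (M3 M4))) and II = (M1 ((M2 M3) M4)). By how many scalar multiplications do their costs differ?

279

Order I = (M1 (M2 (M3 M4))): (M3 M4): 13×6 by 6×3 → 13×3, cost 13·6·3 = 234; (M2 (M3 M4)): 9×13 by 13×3 → 9×3, cost 9·13·3 = 351; cumulative 585; (M1 (M2 (M3 M4))): 6×9 by 9×3 → 6×3, cost 6·9·3 = 162; cumulative 747. Total 747.
Order II = (M1 ((M2 M3) M4)): (M2 M3): 9×13 by 13×6 → 9×6, cost 9·13·6 = 702; ((M2 M3) M4): 9×6 by 6×3 → 9×3, cost 9·6·3 = 162; cumulative 864; (M1 ((M2 M3) M4)): 6×9 by 9×3 → 6×3, cost 6·9·3 = 162; cumulative 1026. Total 1026.
Difference: |747 − 1026| = 279.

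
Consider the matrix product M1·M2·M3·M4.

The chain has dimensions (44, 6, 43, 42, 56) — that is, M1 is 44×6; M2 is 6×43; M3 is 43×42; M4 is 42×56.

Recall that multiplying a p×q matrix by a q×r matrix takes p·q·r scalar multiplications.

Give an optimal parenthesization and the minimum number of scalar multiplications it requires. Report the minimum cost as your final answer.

Adjacent pairs: M1M2 = 44·6·43 = 11352; M2M3 = 6·43·42 = 10836; M3M4 = 43·42·56 = 101136.
Length 3: M1..M3: k=1: 0+10836+44·6·42=21924; k=2: 11352+0+44·43·42=90816 → min 21924 | M2..M4: k=2: 0+101136+6·43·56=115584; k=3: 10836+0+6·42·56=24948 → min 24948.
Length 4: M1..M4: k=1: 0+24948+44·6·56=39732; k=2: 11352+101136+44·43·56=218440; k=3: 21924+0+44·42·56=125412 → min 39732.
Optimal parenthesization: (M1·((M2·M3)·M4)) with cost 39732.

39732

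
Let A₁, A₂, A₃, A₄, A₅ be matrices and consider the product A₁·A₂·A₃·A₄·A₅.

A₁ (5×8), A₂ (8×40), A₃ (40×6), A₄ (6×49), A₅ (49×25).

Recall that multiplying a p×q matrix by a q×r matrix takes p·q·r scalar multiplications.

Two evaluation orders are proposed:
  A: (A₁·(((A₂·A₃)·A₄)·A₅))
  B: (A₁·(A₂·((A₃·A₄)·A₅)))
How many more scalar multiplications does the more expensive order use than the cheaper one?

54688

Order A = (A₁·(((A₂·A₃)·A₄)·A₅)): (A₂·A₃): 8×40 by 40×6 → 8×6, cost 8·40·6 = 1920; ((A₂·A₃)·A₄): 8×6 by 6×49 → 8×49, cost 8·6·49 = 2352; cumulative 4272; (((A₂·A₃)·A₄)·A₅): 8×49 by 49×25 → 8×25, cost 8·49·25 = 9800; cumulative 14072; (A₁·(((A₂·A₃)·A₄)·A₅)): 5×8 by 8×25 → 5×25, cost 5·8·25 = 1000; cumulative 15072. Total 15072.
Order B = (A₁·(A₂·((A₃·A₄)·A₅))): (A₃·A₄): 40×6 by 6×49 → 40×49, cost 40·6·49 = 11760; ((A₃·A₄)·A₅): 40×49 by 49×25 → 40×25, cost 40·49·25 = 49000; cumulative 60760; (A₂·((A₃·A₄)·A₅)): 8×40 by 40×25 → 8×25, cost 8·40·25 = 8000; cumulative 68760; (A₁·(A₂·((A₃·A₄)·A₅))): 5×8 by 8×25 → 5×25, cost 5·8·25 = 1000; cumulative 69760. Total 69760.
Difference: |15072 − 69760| = 54688.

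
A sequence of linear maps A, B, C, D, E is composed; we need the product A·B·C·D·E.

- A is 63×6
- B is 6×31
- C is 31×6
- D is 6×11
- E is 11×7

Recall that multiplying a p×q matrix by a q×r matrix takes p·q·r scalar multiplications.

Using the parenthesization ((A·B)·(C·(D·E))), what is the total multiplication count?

(A·B): 63×6 by 6×31 → 63×31, cost 63·6·31 = 11718
(D·E): 6×11 by 11×7 → 6×7, cost 6·11·7 = 462
(C·(D·E)): 31×6 by 6×7 → 31×7, cost 31·6·7 = 1302; cumulative 1764
((A·B)·(C·(D·E))): 63×31 by 31×7 → 63×7, cost 63·31·7 = 13671; cumulative 27153
Total: 27153 scalar multiplications.

27153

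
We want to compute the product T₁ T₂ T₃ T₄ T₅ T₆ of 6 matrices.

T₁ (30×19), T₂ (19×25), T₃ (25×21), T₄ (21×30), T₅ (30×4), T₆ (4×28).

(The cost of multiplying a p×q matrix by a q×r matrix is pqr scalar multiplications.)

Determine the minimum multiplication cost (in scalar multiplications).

Adjacent pairs: T₁T₂ = 30·19·25 = 14250; T₂T₃ = 19·25·21 = 9975; T₃T₄ = 25·21·30 = 15750; T₄T₅ = 21·30·4 = 2520; T₅T₆ = 30·4·28 = 3360.
Length 3: T₁..T₃: k=1: 0+9975+30·19·21=21945; k=2: 14250+0+30·25·21=30000 → min 21945 | T₂..T₄: k=2: 0+15750+19·25·30=30000; k=3: 9975+0+19·21·30=21945 → min 21945 | T₃..T₅: k=3: 0+2520+25·21·4=4620; k=4: 15750+0+25·30·4=18750 → min 4620 | T₄..T₆: k=4: 0+3360+21·30·28=21000; k=5: 2520+0+21·4·28=4872 → min 4872.
Length 4: T₁..T₄: k=1: 0+21945+30·19·30=39045; k=2: 14250+15750+30·25·30=52500; k=3: 21945+0+30·21·30=40845 → min 39045 | T₂..T₅: k=2: 0+4620+19·25·4=6520; k=3: 9975+2520+19·21·4=14091; k=4: 21945+0+19·30·4=24225 → min 6520 | T₃..T₆: k=3: 0+4872+25·21·28=19572; k=4: 15750+3360+25·30·28=40110; k=5: 4620+0+25·4·28=7420 → min 7420.
Length 5: T₁..T₅: k=1: 0+6520+30·19·4=8800; k=2: 14250+4620+30·25·4=21870; k=3: 21945+2520+30·21·4=26985; k=4: 39045+0+30·30·4=42645 → min 8800 | T₂..T₆: k=2: 0+7420+19·25·28=20720; k=3: 9975+4872+19·21·28=26019; k=4: 21945+3360+19·30·28=41265; k=5: 6520+0+19·4·28=8648 → min 8648.
Length 6: T₁..T₆: k=1: 0+8648+30·19·28=24608; k=2: 14250+7420+30·25·28=42670; k=3: 21945+4872+30·21·28=44457; k=4: 39045+3360+30·30·28=67605; k=5: 8800+0+30·4·28=12160 → min 12160.
Optimal order: ((T₁ (T₂ (T₃ (T₄ T₅)))) T₆) with cost 12160.

12160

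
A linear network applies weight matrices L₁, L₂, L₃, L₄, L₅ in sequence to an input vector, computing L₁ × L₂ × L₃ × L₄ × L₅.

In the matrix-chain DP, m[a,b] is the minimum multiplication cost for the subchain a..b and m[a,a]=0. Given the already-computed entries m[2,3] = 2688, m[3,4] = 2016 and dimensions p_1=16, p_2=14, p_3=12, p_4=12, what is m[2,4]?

4704

m[2,4] = min over k∈[2,3] of m[2,k]+m[k+1,4]+p_{1}·p_k·p_{4}.
k=2: 0 + 2016 + 16·14·12 = 4704; k=3: 2688 + 0 + 16·12·12 = 4992.
Minimum: 4704 at k=2.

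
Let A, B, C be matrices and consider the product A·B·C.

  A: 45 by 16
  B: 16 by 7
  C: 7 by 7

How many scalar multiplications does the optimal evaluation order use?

Order (A·(B·C)): (B·C): 16×7 by 7×7 → 16×7, cost 16·7·7 = 784; (A·(B·C)): 45×16 by 16×7 → 45×7, cost 45·16·7 = 5040; cumulative 5824. Total 5824.
Order ((A·B)·C): (A·B): 45×16 by 16×7 → 45×7, cost 45·16·7 = 5040; ((A·B)·C): 45×7 by 7×7 → 45×7, cost 45·7·7 = 2205; cumulative 7245. Total 7245.
Minimum: 5824.

5824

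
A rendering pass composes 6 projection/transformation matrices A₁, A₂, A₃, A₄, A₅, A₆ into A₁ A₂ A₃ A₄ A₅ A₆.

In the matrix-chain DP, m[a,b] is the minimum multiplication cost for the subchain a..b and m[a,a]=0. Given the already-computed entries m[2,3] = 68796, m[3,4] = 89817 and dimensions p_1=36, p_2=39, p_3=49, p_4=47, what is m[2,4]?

m[2,4] = min over k∈[2,3] of m[2,k]+m[k+1,4]+p_{1}·p_k·p_{4}.
k=2: 0 + 89817 + 36·39·47 = 155805; k=3: 68796 + 0 + 36·49·47 = 151704.
Minimum: 151704 at k=3.

151704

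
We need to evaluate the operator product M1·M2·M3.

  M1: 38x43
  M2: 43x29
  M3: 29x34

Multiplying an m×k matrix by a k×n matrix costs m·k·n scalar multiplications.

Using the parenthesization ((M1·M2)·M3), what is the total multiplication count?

84854

(M1·M2): 38×43 by 43×29 → 38×29, cost 38·43·29 = 47386
((M1·M2)·M3): 38×29 by 29×34 → 38×34, cost 38·29·34 = 37468; cumulative 84854
Total: 84854 scalar multiplications.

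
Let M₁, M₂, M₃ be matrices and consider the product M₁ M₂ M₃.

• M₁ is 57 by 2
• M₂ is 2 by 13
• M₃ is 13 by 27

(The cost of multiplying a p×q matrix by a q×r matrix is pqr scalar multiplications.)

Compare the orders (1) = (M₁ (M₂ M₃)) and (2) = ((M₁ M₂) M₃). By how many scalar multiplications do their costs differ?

17709

Order (1) = (M₁ (M₂ M₃)): (M₂ M₃): 2×13 by 13×27 → 2×27, cost 2·13·27 = 702; (M₁ (M₂ M₃)): 57×2 by 2×27 → 57×27, cost 57·2·27 = 3078; cumulative 3780. Total 3780.
Order (2) = ((M₁ M₂) M₃): (M₁ M₂): 57×2 by 2×13 → 57×13, cost 57·2·13 = 1482; ((M₁ M₂) M₃): 57×13 by 13×27 → 57×27, cost 57·13·27 = 20007; cumulative 21489. Total 21489.
Difference: |3780 − 21489| = 17709.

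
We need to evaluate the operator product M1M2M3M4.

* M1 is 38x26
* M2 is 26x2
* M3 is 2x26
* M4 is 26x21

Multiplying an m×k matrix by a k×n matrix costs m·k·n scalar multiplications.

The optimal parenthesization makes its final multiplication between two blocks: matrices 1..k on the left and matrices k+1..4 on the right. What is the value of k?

Adjacent pairs: M1M2 = 38·26·2 = 1976; M2M3 = 26·2·26 = 1352; M3M4 = 2·26·21 = 1092.
Length 3: M1..M3: k=1: 0+1352+38·26·26=27040; k=2: 1976+0+38·2·26=3952 → min 3952 | M2..M4: k=2: 0+1092+26·2·21=2184; k=3: 1352+0+26·26·21=15548 → min 2184.
Top-level splits: k=1: (M1..M1)·(M2..M4) → 0+2184+38·26·21 = 22932; k=2: (M1..M2)·(M3..M4) → 1976+1092+38·2·21 = 4664; k=3: (M1..M3)·(M4..M4) → 3952+0+38·26·21 = 24700.
Best split is after M2, i.e. k = 2.

2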